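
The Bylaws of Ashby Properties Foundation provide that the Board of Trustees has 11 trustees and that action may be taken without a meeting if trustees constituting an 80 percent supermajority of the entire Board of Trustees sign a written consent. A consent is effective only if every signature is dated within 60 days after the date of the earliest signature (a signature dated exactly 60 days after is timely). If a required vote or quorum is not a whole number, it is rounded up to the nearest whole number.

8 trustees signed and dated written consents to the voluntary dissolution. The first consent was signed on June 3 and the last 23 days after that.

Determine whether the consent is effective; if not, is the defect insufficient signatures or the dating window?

Signatures required: an 80 percent supermajority of 11 — 4/5 of 11 = 8.80, rounded up to 9, so 9 needed; 8 signed. Insufficient.
Dating window: the latest signature is 23 days after the earliest; the limit is 60 days. Within the window.

Not effective — insufficient signatures.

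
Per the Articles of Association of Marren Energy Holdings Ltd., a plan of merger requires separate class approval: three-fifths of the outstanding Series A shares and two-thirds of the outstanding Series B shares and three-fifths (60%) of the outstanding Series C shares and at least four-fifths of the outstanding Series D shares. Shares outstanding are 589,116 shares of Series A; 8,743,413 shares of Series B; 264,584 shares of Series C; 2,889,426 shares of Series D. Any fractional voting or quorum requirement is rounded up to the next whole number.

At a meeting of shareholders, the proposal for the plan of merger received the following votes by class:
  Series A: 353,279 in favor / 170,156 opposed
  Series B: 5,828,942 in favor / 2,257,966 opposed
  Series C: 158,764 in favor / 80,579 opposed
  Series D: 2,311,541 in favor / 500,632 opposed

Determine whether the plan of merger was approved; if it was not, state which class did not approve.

Series A: 3/5 of 589116 = 353469.60, rounded up to 353470; 353,470 required, 353,279 in favor — not approved.
Series B: 2/3 of 8743413 = 5828942; 5,828,942 required, 5,828,942 in favor — approved.
Series C: 3/5 of 264584 = 158750.40, rounded up to 158751; 158,751 required, 158,764 in favor — approved.
Series D: 4/5 of 2889426 = 2311540.80, rounded up to 2311541; 2,311,541 required, 2,311,541 in favor — approved.

Not approved — the Series A shares did not give the required vote.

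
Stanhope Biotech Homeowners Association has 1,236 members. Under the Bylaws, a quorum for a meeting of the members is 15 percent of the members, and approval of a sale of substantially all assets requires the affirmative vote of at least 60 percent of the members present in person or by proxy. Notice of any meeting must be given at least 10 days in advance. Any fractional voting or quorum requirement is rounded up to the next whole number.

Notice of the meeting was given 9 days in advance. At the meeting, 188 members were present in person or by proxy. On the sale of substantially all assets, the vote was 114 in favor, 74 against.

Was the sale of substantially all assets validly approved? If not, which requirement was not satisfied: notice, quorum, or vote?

Invalid — notice requirement not satisfied.

Notice: 9 days given; 10 required. Not satisfied.
Quorum: 15% of 1,236 = 185.40, rounded up to 186; 188 present. Satisfied.
Vote: requires three-fifths of those present (188); 3/5 of 188 = 112.80, rounded up to 113, so 113 needed; 114 in favor. Satisfied.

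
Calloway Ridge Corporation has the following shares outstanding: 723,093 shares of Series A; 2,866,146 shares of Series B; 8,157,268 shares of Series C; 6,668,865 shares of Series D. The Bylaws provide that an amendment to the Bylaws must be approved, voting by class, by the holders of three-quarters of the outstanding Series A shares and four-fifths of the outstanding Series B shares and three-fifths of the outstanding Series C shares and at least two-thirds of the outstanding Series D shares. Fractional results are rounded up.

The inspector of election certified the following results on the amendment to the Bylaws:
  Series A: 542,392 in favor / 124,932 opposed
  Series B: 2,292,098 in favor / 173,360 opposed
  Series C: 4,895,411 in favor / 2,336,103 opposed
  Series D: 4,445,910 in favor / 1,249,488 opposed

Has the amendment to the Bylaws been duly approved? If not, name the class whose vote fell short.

Not approved — the Series B shares did not give the required vote.

Series A: 3/4 of 723093 = 542319.75, rounded up to 542320; 542,320 required, 542,392 in favor — approved.
Series B: 4/5 of 2866146 = 2292916.80, rounded up to 2292917; 2,292,917 required, 2,292,098 in favor — not approved.
Series C: 3/5 of 8157268 = 4894360.80, rounded up to 4894361; 4,894,361 required, 4,895,411 in favor — approved.
Series D: 2/3 of 6668865 = 4445910; 4,445,910 required, 4,445,910 in favor — approved.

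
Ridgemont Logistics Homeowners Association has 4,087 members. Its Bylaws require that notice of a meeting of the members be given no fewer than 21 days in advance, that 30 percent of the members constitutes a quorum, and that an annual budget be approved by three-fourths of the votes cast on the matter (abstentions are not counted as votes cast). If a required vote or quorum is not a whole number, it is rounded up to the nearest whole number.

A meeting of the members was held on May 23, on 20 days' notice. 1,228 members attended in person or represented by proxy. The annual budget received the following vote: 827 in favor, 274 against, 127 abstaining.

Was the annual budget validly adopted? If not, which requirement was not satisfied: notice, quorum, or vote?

Notice: 20 days given; 21 required. Not satisfied.
Quorum: 30% of 4,087 = 1,226.10, rounded up to 1,227; 1,228 present. Satisfied.
Vote: requires three-fourths of the votes cast (1,228 − 127 abstaining = 1,101); 3/4 of 1101 = 825.75, rounded up to 826, so 826 needed; 827 in favor. Satisfied.

Invalid — notice requirement not satisfied.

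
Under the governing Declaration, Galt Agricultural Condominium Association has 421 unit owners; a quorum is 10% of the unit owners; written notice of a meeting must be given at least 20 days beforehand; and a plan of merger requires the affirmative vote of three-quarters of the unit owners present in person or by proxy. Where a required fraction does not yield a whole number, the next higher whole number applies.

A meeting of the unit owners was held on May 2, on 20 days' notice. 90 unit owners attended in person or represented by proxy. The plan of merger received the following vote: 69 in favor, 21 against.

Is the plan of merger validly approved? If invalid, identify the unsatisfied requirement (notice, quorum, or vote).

Notice: 20 days given; 20 required. Satisfied.
Quorum: 10% of 421 = 42.10, rounded up to 43; 90 present. Satisfied.
Vote: requires three-fourths of those present (90); 3/4 of 90 = 67.50, rounded up to 68, so 68 needed; 69 in favor. Satisfied.

Valid — all requirements satisfied.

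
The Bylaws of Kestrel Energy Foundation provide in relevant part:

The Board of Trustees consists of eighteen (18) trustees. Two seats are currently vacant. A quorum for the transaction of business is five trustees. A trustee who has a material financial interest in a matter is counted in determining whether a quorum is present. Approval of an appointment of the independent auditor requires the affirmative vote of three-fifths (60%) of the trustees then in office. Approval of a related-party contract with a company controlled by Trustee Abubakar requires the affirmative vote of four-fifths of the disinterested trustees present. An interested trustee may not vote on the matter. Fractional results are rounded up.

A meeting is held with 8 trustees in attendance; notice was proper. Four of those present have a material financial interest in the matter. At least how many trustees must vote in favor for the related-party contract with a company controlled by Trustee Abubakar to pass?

4

The related-party contract with a company controlled by Trustee Abubakar requires four-fifths of the disinterested trustees present (8 − 4 = 4).
4/5 of 4 = 3.20, rounded up to 4.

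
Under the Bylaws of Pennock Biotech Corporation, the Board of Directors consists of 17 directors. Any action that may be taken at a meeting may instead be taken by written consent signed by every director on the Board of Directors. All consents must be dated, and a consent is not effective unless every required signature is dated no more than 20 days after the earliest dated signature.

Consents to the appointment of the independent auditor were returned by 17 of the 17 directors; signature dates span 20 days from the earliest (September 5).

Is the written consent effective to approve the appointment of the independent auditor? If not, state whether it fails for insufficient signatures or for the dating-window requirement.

Signatures required: all of 17 — unanimous means all 17, so 17 needed; 17 signed. Sufficient.
Dating window: the latest signature is 20 days after the earliest; the limit is 20 days. Within the window.

Effective — both the signature and dating-window requirements are satisfied.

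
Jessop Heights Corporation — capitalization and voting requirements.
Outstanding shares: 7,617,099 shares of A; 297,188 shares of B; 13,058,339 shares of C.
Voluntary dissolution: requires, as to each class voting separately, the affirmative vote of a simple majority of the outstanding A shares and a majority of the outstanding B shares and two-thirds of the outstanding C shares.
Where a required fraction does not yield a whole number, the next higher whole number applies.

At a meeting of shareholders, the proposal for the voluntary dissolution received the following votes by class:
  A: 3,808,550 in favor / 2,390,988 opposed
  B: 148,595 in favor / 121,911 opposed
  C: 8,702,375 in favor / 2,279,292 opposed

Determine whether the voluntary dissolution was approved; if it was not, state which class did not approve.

A: a majority of 7617099 is 3808550; 3,808,550 required, 3,808,550 in favor — approved.
B: a majority of 297188 is 148595; 148,595 required, 148,595 in favor — approved.
C: 2/3 of 13058339 = 8705559.33, rounded up to 8705560; 8,705,560 required, 8,702,375 in favor — not approved.

Not approved — the C shares did not give the required vote.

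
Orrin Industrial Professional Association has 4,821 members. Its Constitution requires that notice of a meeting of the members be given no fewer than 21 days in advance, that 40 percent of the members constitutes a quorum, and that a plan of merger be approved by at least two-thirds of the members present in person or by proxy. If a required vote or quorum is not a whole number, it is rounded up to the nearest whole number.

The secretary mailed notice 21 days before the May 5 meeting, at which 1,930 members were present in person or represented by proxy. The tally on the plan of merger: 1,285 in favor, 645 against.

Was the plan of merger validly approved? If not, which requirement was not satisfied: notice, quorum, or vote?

Invalid — vote requirement not satisfied.

Notice: 21 days given; 21 required. Satisfied.
Quorum: 40% of 4,821 = 1,928.40, rounded up to 1,929; 1,930 present. Satisfied.
Vote: requires two-thirds of those present (1,930); 2/3 of 1930 = 1286.67, rounded up to 1287, so 1,287 needed; 1,285 in favor. Not satisfied.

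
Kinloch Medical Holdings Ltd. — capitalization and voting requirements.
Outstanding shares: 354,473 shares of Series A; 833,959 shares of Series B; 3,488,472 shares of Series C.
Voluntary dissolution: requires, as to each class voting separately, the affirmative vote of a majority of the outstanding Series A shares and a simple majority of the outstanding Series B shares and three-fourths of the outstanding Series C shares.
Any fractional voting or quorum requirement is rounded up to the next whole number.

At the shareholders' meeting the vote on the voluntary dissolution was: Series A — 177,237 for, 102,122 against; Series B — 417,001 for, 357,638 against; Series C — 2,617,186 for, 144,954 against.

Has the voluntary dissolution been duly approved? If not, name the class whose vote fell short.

Approved — every class gave the required vote.

Series A: a majority of 354473 is 177237; 177,237 required, 177,237 in favor — approved.
Series B: a majority of 833959 is 416980; 416,980 required, 417,001 in favor — approved.
Series C: 3/4 of 3488472 = 2616354; 2,616,354 required, 2,617,186 in favor — approved.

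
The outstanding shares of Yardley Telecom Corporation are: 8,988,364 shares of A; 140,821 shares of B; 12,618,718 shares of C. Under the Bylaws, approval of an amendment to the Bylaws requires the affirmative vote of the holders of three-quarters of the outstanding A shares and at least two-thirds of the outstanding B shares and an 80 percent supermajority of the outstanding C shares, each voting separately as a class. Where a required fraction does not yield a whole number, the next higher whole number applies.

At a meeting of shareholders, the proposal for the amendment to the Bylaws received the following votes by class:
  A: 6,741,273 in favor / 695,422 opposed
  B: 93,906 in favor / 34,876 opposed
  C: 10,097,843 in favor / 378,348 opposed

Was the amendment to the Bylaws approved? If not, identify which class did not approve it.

A: 3/4 of 8988364 = 6741273; 6,741,273 required, 6,741,273 in favor — approved.
B: 2/3 of 140821 = 93880.67, rounded up to 93881; 93,881 required, 93,906 in favor — approved.
C: 4/5 of 12618718 = 10094974.40, rounded up to 10094975; 10,094,975 required, 10,097,843 in favor — approved.

Approved — every class gave the required vote.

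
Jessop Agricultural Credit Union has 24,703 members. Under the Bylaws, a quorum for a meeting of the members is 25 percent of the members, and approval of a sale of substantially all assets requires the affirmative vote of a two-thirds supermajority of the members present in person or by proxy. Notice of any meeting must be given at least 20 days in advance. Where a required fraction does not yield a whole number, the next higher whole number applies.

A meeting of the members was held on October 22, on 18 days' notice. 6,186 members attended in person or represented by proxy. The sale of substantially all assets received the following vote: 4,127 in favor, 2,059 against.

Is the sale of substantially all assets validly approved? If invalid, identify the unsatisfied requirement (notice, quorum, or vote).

Notice: 18 days given; 20 required. Not satisfied.
Quorum: 25% of 24,703 = 6,175.75, rounded up to 6,176; 6,186 present. Satisfied.
Vote: requires two-thirds of those present (6,186); 2/3 of 6186 = 4124, so 4,124 needed; 4,127 in favor. Satisfied.

Invalid — notice requirement not satisfied.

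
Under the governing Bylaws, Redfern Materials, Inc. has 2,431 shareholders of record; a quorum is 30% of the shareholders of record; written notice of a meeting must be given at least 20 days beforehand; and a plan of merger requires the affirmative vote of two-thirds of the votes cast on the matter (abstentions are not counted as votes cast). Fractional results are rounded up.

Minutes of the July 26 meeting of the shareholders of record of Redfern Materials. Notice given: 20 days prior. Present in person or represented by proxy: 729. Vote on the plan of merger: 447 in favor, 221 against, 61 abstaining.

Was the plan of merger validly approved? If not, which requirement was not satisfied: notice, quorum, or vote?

Notice: 20 days given; 20 required. Satisfied.
Quorum: 30% of 2,431 = 729.30, rounded up to 730; 729 present. Not satisfied.
Vote: requires two-thirds of the votes cast (729 − 61 abstaining = 668); 2/3 of 668 = 445.33, rounded up to 446, so 446 needed; 447 in favor. Satisfied.

Invalid — quorum requirement not satisfied.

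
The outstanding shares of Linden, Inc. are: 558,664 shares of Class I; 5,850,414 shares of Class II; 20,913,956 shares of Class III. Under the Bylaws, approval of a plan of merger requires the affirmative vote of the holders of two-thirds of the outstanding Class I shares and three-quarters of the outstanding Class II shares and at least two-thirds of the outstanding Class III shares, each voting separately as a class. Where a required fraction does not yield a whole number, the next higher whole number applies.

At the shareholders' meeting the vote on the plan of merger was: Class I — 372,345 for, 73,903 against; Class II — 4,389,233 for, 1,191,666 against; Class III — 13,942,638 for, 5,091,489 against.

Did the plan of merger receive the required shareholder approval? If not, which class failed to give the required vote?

Not approved — the Class I shares did not give the required vote.

Class I: 2/3 of 558664 = 372442.67, rounded up to 372443; 372,443 required, 372,345 in favor — not approved.
Class II: 3/4 of 5850414 = 4387810.50, rounded up to 4387811; 4,387,811 required, 4,389,233 in favor — approved.
Class III: 2/3 of 20913956 = 13942637.33, rounded up to 13942638; 13,942,638 required, 13,942,638 in favor — approved.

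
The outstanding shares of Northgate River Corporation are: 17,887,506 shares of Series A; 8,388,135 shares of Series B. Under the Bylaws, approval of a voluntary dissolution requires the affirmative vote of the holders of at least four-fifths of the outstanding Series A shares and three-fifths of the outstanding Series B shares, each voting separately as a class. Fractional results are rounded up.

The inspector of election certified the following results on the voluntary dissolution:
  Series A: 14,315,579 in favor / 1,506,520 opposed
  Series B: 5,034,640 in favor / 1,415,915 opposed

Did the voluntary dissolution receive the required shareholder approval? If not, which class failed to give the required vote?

Approved — every class gave the required vote.

Series A: 4/5 of 17887506 = 14310004.80, rounded up to 14310005; 14,310,005 required, 14,315,579 in favor — approved.
Series B: 3/5 of 8388135 = 5032881; 5,032,881 required, 5,034,640 in favor — approved.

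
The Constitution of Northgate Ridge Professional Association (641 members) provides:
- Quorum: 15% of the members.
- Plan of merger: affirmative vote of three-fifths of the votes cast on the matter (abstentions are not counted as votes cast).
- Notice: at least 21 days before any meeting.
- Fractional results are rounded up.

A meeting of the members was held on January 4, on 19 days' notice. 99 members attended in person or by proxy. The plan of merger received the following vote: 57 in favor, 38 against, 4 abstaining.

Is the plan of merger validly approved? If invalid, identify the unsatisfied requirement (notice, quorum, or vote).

Invalid — notice requirement not satisfied.

Notice: 19 days given; 21 required. Not satisfied.
Quorum: 15% of 641 = 96.15, rounded up to 97; 99 present. Satisfied.
Vote: requires three-fifths of the votes cast (99 − 4 abstaining = 95); 3/5 of 95 = 57, so 57 needed; 57 in favor. Satisfied.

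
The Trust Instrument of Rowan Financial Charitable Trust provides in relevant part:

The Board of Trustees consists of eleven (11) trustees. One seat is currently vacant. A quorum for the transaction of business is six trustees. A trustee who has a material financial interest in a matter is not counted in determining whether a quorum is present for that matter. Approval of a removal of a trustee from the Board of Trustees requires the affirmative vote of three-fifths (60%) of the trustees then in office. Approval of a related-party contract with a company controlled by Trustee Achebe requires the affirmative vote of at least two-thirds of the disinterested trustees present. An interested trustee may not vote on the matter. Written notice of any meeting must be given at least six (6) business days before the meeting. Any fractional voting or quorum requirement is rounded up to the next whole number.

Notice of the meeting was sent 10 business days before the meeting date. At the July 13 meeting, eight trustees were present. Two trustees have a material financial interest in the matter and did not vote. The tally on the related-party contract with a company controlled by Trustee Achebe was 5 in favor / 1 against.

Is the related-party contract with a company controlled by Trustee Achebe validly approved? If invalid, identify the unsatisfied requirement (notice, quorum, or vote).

Notice: 10 business days given; 6 required (10 ≥ 6). Satisfied.
Quorum: 8 present, but the 2 interested trustees do not count, leaving 6. Quorum is 6. Satisfied.
Vote: the related-party contract with a company controlled by Trustee Achebe requires two-thirds of the disinterested trustees present (8 − 2 = 6). 2/3 of 6 = 4, so 4 affirmative votes are needed; 5 voted in favor. Satisfied.

Valid — all requirements satisfied.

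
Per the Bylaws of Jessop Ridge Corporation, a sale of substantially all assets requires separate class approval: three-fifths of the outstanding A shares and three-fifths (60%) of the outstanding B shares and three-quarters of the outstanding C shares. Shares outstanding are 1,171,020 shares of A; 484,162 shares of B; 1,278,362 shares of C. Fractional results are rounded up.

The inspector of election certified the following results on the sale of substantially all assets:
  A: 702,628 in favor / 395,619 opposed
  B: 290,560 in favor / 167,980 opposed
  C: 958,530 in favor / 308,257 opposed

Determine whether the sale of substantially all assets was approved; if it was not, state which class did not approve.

Not approved — the C shares did not give the required vote.

A: 3/5 of 1171020 = 702612; 702,612 required, 702,628 in favor — approved.
B: 3/5 of 484162 = 290497.20, rounded up to 290498; 290,498 required, 290,560 in favor — approved.
C: 3/4 of 1278362 = 958771.50, rounded up to 958772; 958,772 required, 958,530 in favor — not approved.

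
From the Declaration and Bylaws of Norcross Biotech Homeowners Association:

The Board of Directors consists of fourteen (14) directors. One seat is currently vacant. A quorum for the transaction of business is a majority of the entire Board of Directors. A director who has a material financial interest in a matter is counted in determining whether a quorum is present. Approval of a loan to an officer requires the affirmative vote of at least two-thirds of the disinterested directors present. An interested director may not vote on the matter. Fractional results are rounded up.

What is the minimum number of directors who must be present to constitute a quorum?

8

A majority of 14 is 8.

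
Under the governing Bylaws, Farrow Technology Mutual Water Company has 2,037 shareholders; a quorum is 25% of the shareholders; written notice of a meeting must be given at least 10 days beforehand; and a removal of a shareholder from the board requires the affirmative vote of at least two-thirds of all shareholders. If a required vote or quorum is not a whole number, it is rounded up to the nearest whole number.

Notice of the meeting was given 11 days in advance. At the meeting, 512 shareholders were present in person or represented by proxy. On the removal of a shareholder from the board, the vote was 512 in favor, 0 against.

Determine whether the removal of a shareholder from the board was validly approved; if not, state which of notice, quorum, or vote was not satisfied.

Notice: 11 days given; 10 required. Satisfied.
Quorum: 25% of 2,037 = 509.25, rounded up to 510; 512 present. Satisfied.
Vote: requires two-thirds of all shareholders (2,037); 2/3 of 2037 = 1358, so 1,358 needed; 512 in favor. Not satisfied.

Invalid — vote requirement not satisfied.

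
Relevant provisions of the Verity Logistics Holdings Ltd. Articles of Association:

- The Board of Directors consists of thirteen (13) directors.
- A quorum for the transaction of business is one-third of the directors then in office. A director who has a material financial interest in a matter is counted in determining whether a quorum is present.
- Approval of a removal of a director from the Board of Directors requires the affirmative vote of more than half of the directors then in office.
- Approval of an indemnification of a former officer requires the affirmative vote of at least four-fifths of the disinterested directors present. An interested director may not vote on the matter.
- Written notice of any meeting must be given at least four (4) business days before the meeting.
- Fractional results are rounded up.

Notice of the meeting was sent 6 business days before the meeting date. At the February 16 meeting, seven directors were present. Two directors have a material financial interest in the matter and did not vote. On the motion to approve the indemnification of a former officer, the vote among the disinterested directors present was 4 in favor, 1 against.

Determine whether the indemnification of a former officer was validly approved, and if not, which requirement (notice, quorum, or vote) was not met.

Valid — all requirements satisfied.

Notice: 6 business days given; 4 required (6 ≥ 4). Satisfied.
Quorum: 7 present (interested directors count toward quorum); quorum is 5. Satisfied.
Vote: the indemnification of a former officer requires four-fifths of the disinterested directors present (7 − 2 = 5). 4/5 of 5 = 4, so 4 affirmative votes are needed; 4 voted in favor. Satisfied.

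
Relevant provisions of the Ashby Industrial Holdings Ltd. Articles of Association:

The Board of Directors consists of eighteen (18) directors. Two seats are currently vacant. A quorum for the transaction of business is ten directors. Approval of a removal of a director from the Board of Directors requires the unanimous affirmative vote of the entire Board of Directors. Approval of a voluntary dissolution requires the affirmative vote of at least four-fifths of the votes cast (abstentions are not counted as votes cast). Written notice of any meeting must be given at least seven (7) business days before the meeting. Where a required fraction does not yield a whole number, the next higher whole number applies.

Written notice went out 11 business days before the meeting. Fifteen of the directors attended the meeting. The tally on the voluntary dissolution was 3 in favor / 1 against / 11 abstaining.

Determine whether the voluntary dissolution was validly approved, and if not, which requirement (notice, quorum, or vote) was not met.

Invalid — vote requirement not satisfied.

Notice: 11 business days given; 7 required (11 ≥ 7). Satisfied.
Quorum: 15 present; quorum is 10. Satisfied.
Vote: the voluntary dissolution requires four-fifths of the votes cast (15 present − 11 abstaining = 4). 4/5 of 4 = 3.20, rounded up to 4, so 4 affirmative votes are needed; 3 voted in favor. Not satisfied.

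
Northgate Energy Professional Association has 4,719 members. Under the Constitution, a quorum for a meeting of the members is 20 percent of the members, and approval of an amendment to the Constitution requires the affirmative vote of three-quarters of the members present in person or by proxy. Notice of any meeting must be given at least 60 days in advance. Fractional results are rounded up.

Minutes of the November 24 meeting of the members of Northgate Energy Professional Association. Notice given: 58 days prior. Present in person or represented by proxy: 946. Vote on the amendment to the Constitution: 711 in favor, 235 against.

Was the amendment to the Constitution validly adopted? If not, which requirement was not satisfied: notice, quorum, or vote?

Notice: 58 days given; 60 required. Not satisfied.
Quorum: 20% of 4,719 = 943.80, rounded up to 944; 946 present. Satisfied.
Vote: requires three-fourths of those present (946); 3/4 of 946 = 709.50, rounded up to 710, so 710 needed; 711 in favor. Satisfied.

Invalid — notice requirement not satisfied.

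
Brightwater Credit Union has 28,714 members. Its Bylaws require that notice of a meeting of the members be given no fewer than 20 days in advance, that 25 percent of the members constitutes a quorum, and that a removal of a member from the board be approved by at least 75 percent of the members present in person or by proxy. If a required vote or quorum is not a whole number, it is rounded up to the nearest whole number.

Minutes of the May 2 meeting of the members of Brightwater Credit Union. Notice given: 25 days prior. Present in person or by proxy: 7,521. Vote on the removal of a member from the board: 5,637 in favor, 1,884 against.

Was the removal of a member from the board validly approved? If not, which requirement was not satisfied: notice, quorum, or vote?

Notice: 25 days given; 20 required. Satisfied.
Quorum: 25% of 28,714 = 7,178.50, rounded up to 7,179; 7,521 present. Satisfied.
Vote: requires three-fourths of those present (7,521); 3/4 of 7521 = 5640.75, rounded up to 5641, so 5,641 needed; 5,637 in favor. Not satisfied.

Invalid — vote requirement not satisfied.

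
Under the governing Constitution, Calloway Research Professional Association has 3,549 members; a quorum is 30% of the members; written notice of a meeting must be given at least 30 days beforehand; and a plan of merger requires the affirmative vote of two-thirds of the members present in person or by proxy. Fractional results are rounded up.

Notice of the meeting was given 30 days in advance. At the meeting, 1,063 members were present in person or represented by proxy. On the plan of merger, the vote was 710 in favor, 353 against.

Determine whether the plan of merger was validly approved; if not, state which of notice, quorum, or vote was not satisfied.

Notice: 30 days given; 30 required. Satisfied.
Quorum: 30% of 3,549 = 1,064.70, rounded up to 1,065; 1,063 present. Not satisfied.
Vote: requires two-thirds of those present (1,063); 2/3 of 1063 = 708.67, rounded up to 709, so 709 needed; 710 in favor. Satisfied.

Invalid — quorum requirement not satisfied.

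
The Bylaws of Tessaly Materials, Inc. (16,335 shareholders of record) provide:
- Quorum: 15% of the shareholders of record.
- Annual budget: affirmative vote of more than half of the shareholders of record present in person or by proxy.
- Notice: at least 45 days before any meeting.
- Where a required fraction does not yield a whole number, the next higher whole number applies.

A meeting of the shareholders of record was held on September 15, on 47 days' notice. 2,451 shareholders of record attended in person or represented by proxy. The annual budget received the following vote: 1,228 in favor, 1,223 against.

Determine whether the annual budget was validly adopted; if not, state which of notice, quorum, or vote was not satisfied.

Valid — all requirements satisfied.

Notice: 47 days given; 45 required. Satisfied.
Quorum: 15% of 16,335 = 2,450.25, rounded up to 2,451; 2,451 present. Satisfied.
Vote: requires a majority of those present (2,451); a majority of 2451 is 1226, so 1,226 needed; 1,228 in favor. Satisfied.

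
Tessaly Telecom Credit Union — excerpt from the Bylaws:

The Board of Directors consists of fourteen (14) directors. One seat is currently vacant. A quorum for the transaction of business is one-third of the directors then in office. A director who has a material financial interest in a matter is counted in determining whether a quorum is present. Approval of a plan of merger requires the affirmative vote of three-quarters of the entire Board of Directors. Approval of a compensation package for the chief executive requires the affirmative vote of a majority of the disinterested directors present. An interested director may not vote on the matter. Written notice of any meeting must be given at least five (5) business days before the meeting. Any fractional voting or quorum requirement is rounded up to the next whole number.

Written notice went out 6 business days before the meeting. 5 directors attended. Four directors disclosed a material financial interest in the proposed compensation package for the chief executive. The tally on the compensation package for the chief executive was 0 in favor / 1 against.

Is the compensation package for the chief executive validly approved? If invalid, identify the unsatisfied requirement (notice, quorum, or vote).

Invalid — vote requirement not satisfied.

Notice: 6 business days given; 5 required (6 ≥ 5). Satisfied.
Quorum: 5 present (interested directors count toward quorum); quorum is 5. Satisfied.
Vote: the compensation package for the chief executive requires a majority of the disinterested directors present (5 − 4 = 1). A majority of 1 is 1, so 1 affirmative vote is needed; 0 voted in favor. Not satisfied.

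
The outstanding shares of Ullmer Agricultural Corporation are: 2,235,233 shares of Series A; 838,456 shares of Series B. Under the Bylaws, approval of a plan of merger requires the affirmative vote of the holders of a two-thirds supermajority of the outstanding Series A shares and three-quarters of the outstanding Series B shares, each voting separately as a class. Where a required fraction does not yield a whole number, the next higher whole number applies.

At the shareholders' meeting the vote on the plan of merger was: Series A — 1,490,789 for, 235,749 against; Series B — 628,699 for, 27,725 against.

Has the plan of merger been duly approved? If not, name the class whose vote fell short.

Series A: 2/3 of 2235233 = 1490155.33, rounded up to 1490156; 1,490,156 required, 1,490,789 in favor — approved.
Series B: 3/4 of 838456 = 628842; 628,842 required, 628,699 in favor — not approved.

Not approved — the Series B shares did not give the required vote.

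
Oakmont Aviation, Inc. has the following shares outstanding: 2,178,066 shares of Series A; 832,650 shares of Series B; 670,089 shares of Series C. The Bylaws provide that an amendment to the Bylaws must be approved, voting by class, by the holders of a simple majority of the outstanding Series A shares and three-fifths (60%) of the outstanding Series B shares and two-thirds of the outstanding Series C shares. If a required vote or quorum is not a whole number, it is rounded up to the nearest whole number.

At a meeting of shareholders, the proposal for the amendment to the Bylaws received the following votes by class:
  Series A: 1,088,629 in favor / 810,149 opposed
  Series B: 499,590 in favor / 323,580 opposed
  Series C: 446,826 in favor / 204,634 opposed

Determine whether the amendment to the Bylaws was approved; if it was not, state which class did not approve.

Series A: a majority of 2178066 is 1089034; 1,089,034 required, 1,088,629 in favor — not approved.
Series B: 3/5 of 832650 = 499590; 499,590 required, 499,590 in favor — approved.
Series C: 2/3 of 670089 = 446726; 446,726 required, 446,826 in favor — approved.

Not approved — the Series A shares did not give the required vote.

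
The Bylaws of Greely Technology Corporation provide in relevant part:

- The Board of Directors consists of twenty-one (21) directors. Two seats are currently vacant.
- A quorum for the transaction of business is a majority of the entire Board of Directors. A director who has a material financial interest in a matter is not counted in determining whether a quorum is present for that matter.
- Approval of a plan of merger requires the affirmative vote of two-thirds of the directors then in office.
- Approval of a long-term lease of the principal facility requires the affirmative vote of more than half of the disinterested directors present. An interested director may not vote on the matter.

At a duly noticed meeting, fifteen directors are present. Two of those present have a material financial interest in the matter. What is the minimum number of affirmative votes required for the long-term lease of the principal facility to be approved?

The long-term lease of the principal facility requires a majority of the disinterested directors present (15 − 2 = 13).
A majority of 13 is 7.

7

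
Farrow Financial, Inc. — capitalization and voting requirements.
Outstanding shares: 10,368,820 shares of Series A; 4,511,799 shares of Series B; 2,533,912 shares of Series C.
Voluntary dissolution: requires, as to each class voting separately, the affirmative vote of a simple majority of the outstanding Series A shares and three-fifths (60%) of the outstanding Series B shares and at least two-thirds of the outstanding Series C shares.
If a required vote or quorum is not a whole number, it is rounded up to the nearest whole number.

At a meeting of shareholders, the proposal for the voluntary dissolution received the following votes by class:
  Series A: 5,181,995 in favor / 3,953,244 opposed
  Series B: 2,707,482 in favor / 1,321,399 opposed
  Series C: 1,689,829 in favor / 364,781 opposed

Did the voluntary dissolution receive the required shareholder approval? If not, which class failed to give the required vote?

Series A: a majority of 10368820 is 5184411; 5,184,411 required, 5,181,995 in favor — not approved.
Series B: 3/5 of 4511799 = 2707079.40, rounded up to 2707080; 2,707,080 required, 2,707,482 in favor — approved.
Series C: 2/3 of 2533912 = 1689274.67, rounded up to 1689275; 1,689,275 required, 1,689,829 in favor — approved.

Not approved — the Series A shares did not give the required vote.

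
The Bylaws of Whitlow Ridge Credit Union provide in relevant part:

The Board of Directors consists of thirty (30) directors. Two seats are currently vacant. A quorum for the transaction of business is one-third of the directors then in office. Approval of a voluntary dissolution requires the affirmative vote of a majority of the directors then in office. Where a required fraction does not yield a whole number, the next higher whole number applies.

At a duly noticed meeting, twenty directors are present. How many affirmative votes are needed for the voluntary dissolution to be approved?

The voluntary dissolution requires a majority of the directors then in office (28).
A majority of 28 is 15.

15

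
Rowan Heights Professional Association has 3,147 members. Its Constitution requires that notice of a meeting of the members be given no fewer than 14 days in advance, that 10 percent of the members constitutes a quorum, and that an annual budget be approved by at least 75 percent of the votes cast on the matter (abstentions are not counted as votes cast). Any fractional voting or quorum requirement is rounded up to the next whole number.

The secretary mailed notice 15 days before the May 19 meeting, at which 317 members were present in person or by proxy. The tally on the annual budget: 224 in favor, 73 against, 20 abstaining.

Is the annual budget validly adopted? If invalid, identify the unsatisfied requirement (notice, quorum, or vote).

Valid — all requirements satisfied.

Notice: 15 days given; 14 required. Satisfied.
Quorum: 10% of 3,147 = 314.70, rounded up to 315; 317 present. Satisfied.
Vote: requires three-fourths of the votes cast (317 − 20 abstaining = 297); 3/4 of 297 = 222.75, rounded up to 223, so 223 needed; 224 in favor. Satisfied.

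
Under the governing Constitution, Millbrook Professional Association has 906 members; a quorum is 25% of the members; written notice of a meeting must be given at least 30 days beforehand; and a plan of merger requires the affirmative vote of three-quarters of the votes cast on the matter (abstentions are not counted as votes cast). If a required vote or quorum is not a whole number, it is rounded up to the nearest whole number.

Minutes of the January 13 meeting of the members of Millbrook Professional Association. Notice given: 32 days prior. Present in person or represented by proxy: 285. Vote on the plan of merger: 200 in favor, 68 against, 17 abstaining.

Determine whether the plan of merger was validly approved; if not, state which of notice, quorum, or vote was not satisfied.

Invalid — vote requirement not satisfied.

Notice: 32 days given; 30 required. Satisfied.
Quorum: 25% of 906 = 226.50, rounded up to 227; 285 present. Satisfied.
Vote: requires three-fourths of the votes cast (285 − 17 abstaining = 268); 3/4 of 268 = 201, so 201 needed; 200 in favor. Not satisfied.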